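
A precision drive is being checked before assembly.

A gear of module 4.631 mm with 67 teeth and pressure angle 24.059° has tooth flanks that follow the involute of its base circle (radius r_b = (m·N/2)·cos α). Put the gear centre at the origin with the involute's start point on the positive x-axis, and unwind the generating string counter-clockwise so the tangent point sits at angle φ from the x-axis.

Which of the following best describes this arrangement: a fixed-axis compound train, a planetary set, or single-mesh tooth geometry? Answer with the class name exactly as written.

recognized (one wheel, involute flank): single-mesh tooth geometry, m = 4.631, N = 67
classification: single-mesh tooth geometry

single-mesh tooth geometry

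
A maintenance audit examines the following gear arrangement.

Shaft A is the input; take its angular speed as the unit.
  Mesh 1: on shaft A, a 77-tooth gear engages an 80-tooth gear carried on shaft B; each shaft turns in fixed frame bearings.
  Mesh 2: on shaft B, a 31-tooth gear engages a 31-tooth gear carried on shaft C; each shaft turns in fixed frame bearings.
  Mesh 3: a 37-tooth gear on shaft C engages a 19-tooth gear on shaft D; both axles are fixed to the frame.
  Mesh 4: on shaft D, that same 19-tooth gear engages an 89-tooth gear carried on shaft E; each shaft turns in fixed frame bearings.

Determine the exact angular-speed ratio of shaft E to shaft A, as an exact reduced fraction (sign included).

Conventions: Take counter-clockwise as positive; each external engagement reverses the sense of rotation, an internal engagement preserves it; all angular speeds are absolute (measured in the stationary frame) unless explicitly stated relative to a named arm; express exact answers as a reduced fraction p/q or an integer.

class = fixed-axis compound train [4 meshes; 4 ratios multiply, 4 sense flips]
mesh 1 [77T→80T]: running ratio 77/80, sense −
mesh 2 [31T→31T]: running ratio 77/80, sense +
mesh 3 [37T→19T]: running ratio 2849/1520, sense −
mesh 4 [19T→89T]: running ratio 2849/7120, sense +
ω_out/ω_in = 2849/7120

2849/7120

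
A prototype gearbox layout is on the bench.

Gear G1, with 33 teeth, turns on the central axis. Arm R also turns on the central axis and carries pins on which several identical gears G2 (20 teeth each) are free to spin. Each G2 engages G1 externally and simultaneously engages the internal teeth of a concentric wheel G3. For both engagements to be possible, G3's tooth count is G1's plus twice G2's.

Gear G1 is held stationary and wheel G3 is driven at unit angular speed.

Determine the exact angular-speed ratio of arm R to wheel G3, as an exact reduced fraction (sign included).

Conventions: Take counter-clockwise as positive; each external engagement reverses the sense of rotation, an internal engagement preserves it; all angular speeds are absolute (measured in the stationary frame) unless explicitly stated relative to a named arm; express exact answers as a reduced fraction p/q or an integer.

topology: planetary set — G1 33T / G2 20T / G3 73T, arm = carrier (Willis)
ring teeth: 33 + 2·20 = 73
33(ω_sun−ω_arm) = −73(ω_ring−ω_arm),  ω_sun = 0, ω_ring = 1
33(0−ω_arm) = −73(1−ω_arm)  ⇒  106·ω_arm = 73  ⇒  ω_arm = 73/106
ω_out/ω_in = 73/106

73/106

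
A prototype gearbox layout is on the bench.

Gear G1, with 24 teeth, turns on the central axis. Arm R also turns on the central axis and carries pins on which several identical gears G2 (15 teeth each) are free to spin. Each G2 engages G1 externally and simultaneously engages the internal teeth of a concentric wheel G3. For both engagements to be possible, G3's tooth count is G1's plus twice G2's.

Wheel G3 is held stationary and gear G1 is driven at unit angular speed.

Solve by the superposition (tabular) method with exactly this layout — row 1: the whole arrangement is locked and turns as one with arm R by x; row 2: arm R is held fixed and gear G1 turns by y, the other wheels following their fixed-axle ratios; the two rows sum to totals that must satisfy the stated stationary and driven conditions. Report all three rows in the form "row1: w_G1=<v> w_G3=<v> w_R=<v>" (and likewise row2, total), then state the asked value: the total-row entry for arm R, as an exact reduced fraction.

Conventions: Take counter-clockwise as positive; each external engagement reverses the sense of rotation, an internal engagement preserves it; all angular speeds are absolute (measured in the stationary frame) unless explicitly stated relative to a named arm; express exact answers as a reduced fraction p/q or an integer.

planetary set (24T centre, 15T on arm, 54T internal) — Willis relation
row 1 (train locked, turned with arm): all members turn x
row 2 (arm held, sun turns y): ω_ring = −(24/54)·y, ω_arm = 0
boundary: total ω_ring = x − (24/54)·y = 0 and total ω_sun = x + y = 1  ⇒  y = 9/13, x = 4/13
row 2 ring = −(24/54)·9/13 = -4/13
totals (row 1 + row 2): sun 4/13 + 9/13 = 1, ring 4/13 + (-4/13) = 0, arm 4/13 + 0 = 4/13
asked cell (total, arm) = 4/13

row1: w_G1=4/13 w_G3=4/13 w_R=4/13
row2: w_G1=9/13 w_G3=-4/13 w_R=0
total: w_G1=1 w_G3=0 w_R=4/13
asked value: 4/13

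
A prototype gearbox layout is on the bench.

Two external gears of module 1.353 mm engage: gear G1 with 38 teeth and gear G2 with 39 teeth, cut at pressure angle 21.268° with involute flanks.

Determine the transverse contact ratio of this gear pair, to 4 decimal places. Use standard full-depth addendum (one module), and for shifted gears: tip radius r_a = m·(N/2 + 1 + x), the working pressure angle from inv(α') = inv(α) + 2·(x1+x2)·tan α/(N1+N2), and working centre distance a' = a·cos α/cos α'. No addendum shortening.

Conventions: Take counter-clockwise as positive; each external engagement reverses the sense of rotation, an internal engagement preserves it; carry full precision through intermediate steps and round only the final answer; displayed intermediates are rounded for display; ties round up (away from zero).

recognized (one external pair, fixed centres): single-mesh tooth geometry, m = 1.353, N1 = 38, N2 = 39
base radii: r_b1 = 23.956198, r_b2 = 24.586624
tip radii: r_a1 = 27.060000, r_a2 = 27.736500
no profile shift: α' = α, a' = a
action lengths: √(r_a1²−r_b1²) = 12.583488, √(r_a2²−r_b2²) = 12.837887
base pitch p_b = π·m·cos α = 3.961085
CR = (12.583488 + 12.837887 − 52.090500·sin 21.26800°)/3.961085 = 1.647666
contact ratio ≈ 1.6477

1.6477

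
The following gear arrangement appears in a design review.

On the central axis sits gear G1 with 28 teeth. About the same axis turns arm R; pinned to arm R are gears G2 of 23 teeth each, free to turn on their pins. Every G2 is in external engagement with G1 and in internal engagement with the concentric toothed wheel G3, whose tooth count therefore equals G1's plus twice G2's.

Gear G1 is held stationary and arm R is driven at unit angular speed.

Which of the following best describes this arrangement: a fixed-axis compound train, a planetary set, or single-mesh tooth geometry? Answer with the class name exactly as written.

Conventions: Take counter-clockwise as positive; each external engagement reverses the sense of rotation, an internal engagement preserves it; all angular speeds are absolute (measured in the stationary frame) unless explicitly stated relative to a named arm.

planetary set

recognized (axles ride arm R): planetary set, 28/23/74 teeth
classification: planetary set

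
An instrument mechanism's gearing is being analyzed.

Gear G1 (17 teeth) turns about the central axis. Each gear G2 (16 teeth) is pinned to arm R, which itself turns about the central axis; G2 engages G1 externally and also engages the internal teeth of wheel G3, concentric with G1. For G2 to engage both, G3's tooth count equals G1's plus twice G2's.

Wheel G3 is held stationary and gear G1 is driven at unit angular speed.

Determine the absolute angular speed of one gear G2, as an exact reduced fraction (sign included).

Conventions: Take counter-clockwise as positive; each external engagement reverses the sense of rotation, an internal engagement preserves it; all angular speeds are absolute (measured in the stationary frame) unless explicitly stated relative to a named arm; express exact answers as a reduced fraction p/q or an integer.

-17/32

planetary set (17T centre, 16T on arm, 49T internal) — Willis relation
ring teeth: 17 + 2·16 = 49
17(ω_sun−ω_arm) = −49(ω_ring−ω_arm),  ω_ring = 0, ω_sun = 1
17(1−ω_arm) = −49(0−ω_arm)  ⇒  66·ω_arm = 17  ⇒  ω_arm = 17/66
sun–planet mesh: 17·(1−17/66) = −16·(ω_p−ω_arm)  ⇒  ω_p−ω_arm = -833/1056
ω_p = 17/66 − 833/1056 = -17/32
exact speed ratio = -17/32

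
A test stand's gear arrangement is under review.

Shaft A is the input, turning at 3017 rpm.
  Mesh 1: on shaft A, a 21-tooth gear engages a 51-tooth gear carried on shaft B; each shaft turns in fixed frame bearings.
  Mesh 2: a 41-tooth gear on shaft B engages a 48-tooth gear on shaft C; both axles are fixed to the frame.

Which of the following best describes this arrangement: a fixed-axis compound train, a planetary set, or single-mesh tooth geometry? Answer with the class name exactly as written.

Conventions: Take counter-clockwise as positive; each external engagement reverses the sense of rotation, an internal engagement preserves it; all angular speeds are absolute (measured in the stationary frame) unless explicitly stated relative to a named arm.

class = fixed-axis compound train [2 meshes; 2 ratios multiply, 2 sense flips]
classification: fixed-axis compound train

fixed-axis compound train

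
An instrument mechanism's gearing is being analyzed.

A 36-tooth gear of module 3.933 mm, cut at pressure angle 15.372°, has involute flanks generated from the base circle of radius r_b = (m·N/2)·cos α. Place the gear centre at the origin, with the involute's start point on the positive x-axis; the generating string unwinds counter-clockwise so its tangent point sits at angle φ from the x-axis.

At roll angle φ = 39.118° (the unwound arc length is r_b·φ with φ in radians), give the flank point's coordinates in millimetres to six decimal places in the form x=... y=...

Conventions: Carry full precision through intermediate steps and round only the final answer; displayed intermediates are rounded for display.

x=82.364208 y=6.909317

topology: single-mesh involute geometry — m = 3.933, N = 36
pitch radius r_p = m·N/2 = 3.933·36/2 = 70.794000
base radius r_b = r_p·cos α = 70.794000·cos 15.372° = 68.261349
roll angle φ = 39.118° = 0.68273790 rad
x = r_b·(cos φ + φ·sin φ) = 82.364208
y = r_b·(sin φ − φ·cos φ) = 6.909317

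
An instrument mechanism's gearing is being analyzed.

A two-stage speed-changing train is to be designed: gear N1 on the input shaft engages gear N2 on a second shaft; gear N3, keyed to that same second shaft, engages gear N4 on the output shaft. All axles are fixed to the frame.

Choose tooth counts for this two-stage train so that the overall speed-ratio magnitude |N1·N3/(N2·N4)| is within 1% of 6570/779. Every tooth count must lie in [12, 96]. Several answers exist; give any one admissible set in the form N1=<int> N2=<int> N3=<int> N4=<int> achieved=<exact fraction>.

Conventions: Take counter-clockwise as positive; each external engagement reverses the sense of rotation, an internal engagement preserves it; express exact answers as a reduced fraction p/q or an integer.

design class (target 6570/779): fixed-axis compound train
target = 6570/779 in lowest terms: an exact hit needs N1·N3 = k·6570 and N2·N4 = k·779 for one integer k, every count in [12, 96]; additionally prefer no 1:1 stage (N1 ≠ N2, N3 ≠ N4)
k = 1: N1·N3 = 6570 = 73·90, N2·N4 = 779 = 19·41
achieved = 73·90/(19·41) = 6570/779; |achieved − target| = 0 ≤ 657/7790 ✓

N1=73 N2=19 N3=90 N4=41 achieved=6570/779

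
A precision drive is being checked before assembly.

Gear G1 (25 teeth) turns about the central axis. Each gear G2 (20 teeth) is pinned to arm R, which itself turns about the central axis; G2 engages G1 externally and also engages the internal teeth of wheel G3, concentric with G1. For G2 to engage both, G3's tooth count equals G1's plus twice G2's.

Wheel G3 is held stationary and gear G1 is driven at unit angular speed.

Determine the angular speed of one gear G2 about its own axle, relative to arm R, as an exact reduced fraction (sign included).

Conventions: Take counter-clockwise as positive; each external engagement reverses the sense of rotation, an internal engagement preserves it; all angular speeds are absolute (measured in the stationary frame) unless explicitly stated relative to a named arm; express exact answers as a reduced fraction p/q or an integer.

topology: planetary set — G1 25T / G2 20T / G3 65T, arm = carrier (Willis)
ring teeth: 25 + 2·20 = 65
25(ω_sun−ω_arm) = −65(ω_ring−ω_arm),  ω_ring = 0, ω_sun = 1
25(1−ω_arm) = −65(0−ω_arm)  ⇒  90·ω_arm = 25  ⇒  ω_arm = 5/18
sun–planet mesh: 25·(1−5/18) = −20·(ω_p−ω_arm)  ⇒  ω_p−ω_arm = -65/72
exact speed ratio = -65/72

-65/72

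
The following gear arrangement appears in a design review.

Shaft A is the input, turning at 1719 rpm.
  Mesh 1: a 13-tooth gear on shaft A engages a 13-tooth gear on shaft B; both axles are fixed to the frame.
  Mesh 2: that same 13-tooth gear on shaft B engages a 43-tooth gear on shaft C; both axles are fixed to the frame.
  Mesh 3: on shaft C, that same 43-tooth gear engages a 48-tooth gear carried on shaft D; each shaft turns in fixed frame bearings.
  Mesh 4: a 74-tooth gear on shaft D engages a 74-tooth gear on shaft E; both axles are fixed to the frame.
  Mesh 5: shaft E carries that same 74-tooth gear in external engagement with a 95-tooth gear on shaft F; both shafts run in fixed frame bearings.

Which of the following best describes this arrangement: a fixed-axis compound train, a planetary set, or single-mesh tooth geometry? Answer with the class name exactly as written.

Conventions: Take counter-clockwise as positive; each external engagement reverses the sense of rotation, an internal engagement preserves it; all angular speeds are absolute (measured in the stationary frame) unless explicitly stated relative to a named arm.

fixed-axis compound train

class = fixed-axis compound train [5 meshes; 5 ratios multiply, 5 sense flips]
classification: fixed-axis compound train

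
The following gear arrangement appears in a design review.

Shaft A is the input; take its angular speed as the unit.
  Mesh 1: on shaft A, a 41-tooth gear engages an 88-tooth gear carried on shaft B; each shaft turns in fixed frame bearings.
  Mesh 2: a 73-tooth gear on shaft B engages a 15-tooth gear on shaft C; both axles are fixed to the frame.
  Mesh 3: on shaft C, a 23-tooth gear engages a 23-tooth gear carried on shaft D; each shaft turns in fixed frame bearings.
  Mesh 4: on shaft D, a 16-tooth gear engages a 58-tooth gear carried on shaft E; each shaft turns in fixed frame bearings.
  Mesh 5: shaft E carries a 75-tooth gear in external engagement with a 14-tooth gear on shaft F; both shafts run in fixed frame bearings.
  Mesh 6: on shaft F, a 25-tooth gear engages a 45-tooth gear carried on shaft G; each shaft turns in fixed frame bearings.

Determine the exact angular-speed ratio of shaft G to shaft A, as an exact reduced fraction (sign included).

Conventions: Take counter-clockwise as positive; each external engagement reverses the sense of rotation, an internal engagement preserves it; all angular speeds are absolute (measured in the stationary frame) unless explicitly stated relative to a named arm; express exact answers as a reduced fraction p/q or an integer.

74825/40194

class = fixed-axis compound train [6 meshes; 6 ratios multiply, 6 sense flips]
mesh 1 [41T→88T]: running ratio 41/88, sense −
mesh 2 [73T→15T]: running ratio 2993/1320, sense +
mesh 3 [23T→23T]: running ratio 2993/1320, sense −
mesh 4 [16T→58T]: running ratio 2993/4785, sense +
mesh 5 [75T→14T]: running ratio 14965/4466, sense −
mesh 6 [25T→45T]: running ratio 74825/40194, sense +
ω_out/ω_in = 74825/40194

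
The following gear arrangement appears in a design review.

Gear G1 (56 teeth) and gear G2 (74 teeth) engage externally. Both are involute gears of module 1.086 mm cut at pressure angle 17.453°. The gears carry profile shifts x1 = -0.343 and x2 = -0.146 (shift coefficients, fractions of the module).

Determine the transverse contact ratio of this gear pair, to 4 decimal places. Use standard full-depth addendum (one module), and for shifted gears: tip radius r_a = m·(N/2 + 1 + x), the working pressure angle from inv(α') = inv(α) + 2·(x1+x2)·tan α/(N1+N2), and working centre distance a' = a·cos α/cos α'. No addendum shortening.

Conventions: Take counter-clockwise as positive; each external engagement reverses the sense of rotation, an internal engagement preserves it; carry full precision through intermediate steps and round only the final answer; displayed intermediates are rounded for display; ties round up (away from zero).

single-mesh involute tooth geometry (56T engaging 74T at module 1.086)
base radii: r_b1 = 29.008116, r_b2 = 38.332153
tip radii: r_a1 = 31.121502, r_a2 = 41.109444
inv(α') = inv(17.453°) + 2·(-0.343-0.146)·tan α/(56+74) = 0.00741962  ⇒  α' = 15.94890°
a' = a·cos α / cos α' = 70.5900·cos 17.453°/cos 15.94890° = 70.036161
action lengths: √(r_a1²−r_b1²) = 11.272848, √(r_a2²−r_b2²) = 14.853700
base pitch p_b = π·m·cos α = 3.254703
CR = (11.272848 + 14.853700 − 70.036161·sin 15.94890°)/3.254703 = 2.114484
contact ratio ≈ 2.1145

2.1145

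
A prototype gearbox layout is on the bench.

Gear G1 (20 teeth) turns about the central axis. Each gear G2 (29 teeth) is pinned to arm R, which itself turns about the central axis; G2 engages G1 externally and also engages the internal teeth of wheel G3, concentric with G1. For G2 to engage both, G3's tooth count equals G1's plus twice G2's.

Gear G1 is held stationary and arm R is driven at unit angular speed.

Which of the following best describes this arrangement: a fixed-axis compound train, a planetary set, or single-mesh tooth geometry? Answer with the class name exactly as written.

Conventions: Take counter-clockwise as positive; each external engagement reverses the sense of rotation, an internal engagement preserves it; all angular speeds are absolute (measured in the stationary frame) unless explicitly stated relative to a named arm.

planetary set (20T centre, 29T on arm, 78T internal) — Willis relation
classification: planetary set

planetary set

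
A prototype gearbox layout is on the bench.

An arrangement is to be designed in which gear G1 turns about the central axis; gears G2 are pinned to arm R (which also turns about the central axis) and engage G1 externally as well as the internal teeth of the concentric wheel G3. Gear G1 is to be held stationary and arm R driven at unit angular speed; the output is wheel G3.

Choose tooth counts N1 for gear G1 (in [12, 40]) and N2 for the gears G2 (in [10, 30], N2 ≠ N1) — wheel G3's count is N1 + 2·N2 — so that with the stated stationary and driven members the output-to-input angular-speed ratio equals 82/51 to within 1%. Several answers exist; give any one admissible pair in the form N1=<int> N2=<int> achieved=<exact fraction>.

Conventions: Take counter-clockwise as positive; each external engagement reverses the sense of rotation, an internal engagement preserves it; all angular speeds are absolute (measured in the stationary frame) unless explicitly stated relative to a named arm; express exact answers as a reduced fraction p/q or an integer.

N1=31 N2=10 achieved=82/51

planetary set to be sized for 82/51 (Willis relation)
Willis with ω_sun = 0: ω_ring/ω_arm = (N1+N3)/N3; set equal to 82/51  ⇒  N3/N1 = 1/(82/51 − 1) = 51/31
N3 = N1 + 2·N2  ⇒  N2/N1 = (N3/N1 − 1)/2 = (51/31 − 1)/2 = 10/31
smallest multiple with N1 ≥ 12 and N2 ≥ 10: k = 1  ⇒  N1 = 1·31 = 31, N2 = 1·10 = 10 (N1 ≤ 40, N2 ≤ 30, N2 ≠ N1 ✓), N3 = 31 + 2·10 = 51
check: (N1+N3)/N3 with N1 = 31, N3 = 51 gives 82/51; |achieved − target| = 0 ≤ 41/2550 ✓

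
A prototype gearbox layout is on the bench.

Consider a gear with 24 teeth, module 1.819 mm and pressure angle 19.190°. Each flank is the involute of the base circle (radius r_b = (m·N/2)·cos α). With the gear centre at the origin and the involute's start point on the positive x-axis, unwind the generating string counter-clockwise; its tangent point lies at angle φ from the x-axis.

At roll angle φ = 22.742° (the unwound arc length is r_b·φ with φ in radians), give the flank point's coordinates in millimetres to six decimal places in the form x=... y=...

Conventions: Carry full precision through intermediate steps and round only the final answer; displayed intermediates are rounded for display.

x=22.175627 y=0.422985

class = single-mesh tooth geometry [base-circle involute, m = 1.819, 24T]
pitch radius r_p = m·N/2 = 1.819·24/2 = 21.828000
base radius r_b = r_p·cos α = 21.828000·cos 19.190° = 20.615100
roll angle φ = 22.742° = 0.39692278 rad
x = r_b·(cos φ + φ·sin φ) = 22.175627
y = r_b·(sin φ − φ·cos φ) = 0.422985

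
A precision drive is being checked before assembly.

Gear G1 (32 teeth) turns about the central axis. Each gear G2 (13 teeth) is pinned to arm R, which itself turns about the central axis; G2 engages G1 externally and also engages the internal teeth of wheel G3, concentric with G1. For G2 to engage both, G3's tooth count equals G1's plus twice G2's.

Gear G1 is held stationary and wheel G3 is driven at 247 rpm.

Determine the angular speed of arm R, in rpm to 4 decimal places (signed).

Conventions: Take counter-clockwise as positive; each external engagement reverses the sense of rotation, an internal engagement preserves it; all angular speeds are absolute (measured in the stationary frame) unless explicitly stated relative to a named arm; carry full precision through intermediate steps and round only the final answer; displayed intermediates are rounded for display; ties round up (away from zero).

+159.1778 rpm

topology: planetary set — G1 32T / G2 13T / G3 58T, arm = carrier (Willis)
normalise by the input: solve with ω_ring = 1, then scale by 247 rpm
ring teeth: 32 + 2·13 = 58
32(ω_sun−ω_arm) = −58(ω_ring−ω_arm),  ω_sun = 0, ω_ring = 1
32(0−ω_arm) = −58(1−ω_arm)  ⇒  90·ω_arm = 58  ⇒  ω_arm = 29/45
scale: ω_arm = 29/45 × 247 rpm = +159.1778 rpm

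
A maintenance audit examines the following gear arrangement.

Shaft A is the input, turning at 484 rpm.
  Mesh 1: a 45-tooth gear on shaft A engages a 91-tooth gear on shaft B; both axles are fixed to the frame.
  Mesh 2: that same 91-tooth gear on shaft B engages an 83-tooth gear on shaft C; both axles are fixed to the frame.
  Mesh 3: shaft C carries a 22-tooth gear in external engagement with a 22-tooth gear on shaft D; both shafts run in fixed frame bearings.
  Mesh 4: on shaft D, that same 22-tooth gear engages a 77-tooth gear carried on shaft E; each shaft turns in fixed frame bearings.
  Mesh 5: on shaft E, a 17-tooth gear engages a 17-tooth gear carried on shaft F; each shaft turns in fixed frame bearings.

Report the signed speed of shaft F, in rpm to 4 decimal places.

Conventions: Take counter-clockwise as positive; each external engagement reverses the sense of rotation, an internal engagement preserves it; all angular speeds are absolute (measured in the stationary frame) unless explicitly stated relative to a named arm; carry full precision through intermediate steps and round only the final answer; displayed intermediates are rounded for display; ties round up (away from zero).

recognized (6 fixed axles, 5 meshes): fixed-axis compound train
mesh 1 [45T→91T]: ω = 484.0000×45/91 = 239.3407 rpm, sense flips to −
mesh 2 [91T→83T]: ω = 239.3407×91/83 = 262.4096 rpm, sense flips to +
mesh 3 [22T→22T]: ω = 262.4096×22/22 = 262.4096 rpm, sense flips to −
mesh 4 [22T→77T]: ω = 262.4096×22/77 = 74.9742 rpm, sense flips to +
mesh 5 [17T→17T]: ω = 74.9742×17/17 = 74.9742 rpm, sense flips to −
signed output speed = -74.9742 rpm

-74.9742 rpm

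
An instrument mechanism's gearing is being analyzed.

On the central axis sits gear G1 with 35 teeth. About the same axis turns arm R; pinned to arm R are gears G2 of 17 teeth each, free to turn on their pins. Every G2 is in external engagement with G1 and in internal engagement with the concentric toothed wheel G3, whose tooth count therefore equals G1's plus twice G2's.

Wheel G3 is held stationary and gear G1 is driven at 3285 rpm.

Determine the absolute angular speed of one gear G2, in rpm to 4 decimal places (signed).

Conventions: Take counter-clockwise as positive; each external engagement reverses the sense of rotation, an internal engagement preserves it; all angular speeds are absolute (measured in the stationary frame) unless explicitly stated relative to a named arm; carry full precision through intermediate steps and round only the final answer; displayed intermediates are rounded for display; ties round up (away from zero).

recognized (axles ride arm R): planetary set, 35/17/69 teeth
normalise by the input: solve with ω_sun = 1, then scale by 3285 rpm
ring teeth: 35 + 2·17 = 69
35(ω_sun−ω_arm) = −69(ω_ring−ω_arm),  ω_ring = 0, ω_sun = 1
35(1−ω_arm) = −69(0−ω_arm)  ⇒  104·ω_arm = 35  ⇒  ω_arm = 35/104
sun–planet mesh: 35·(1−35/104) = −17·(ω_p−ω_arm)  ⇒  ω_p−ω_arm = -2415/1768
ω_p = 35/104 − 2415/1768 = -35/34
scale: ω_p = -35/34 × 3285 rpm = -3381.6176 rpm

-3381.6176 rpm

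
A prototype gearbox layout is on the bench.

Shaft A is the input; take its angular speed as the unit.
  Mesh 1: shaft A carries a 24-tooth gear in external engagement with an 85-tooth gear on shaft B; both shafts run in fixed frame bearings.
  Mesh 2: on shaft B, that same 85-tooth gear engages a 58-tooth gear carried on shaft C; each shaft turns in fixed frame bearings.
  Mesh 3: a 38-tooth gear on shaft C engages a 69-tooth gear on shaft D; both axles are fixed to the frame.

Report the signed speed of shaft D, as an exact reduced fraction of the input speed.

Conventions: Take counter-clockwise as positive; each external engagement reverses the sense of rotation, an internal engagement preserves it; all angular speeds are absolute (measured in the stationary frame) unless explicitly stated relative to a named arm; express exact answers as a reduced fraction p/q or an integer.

3-mesh fixed-axis compound train (all bearings frame-fixed)
mesh 1 [24T→85T]: |ω|/ω_in = 1×24/85 = 24/85, sense flips to −
mesh 2 [85T→58T]: |ω|/ω_in = (24/85)×85/58 = 12/29, sense flips to +
mesh 3 [38T→69T]: |ω|/ω_in = (12/29)×38/69 = 152/667, sense flips to −
signed output speed (× input speed) = -152/667

-152/667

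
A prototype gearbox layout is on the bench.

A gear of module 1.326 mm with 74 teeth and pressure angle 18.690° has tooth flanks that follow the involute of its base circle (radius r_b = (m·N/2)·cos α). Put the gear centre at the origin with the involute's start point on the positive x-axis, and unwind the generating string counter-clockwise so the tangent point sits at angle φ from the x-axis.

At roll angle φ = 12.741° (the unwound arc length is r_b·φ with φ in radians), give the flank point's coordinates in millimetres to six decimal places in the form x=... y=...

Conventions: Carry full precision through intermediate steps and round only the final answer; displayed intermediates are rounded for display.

x=47.609686 y=0.169508

single-mesh involute tooth geometry (74T wheel at module 1.326)
pitch radius r_p = m·N/2 = 1.326·74/2 = 49.062000
base radius r_b = r_p·cos α = 49.062000·cos 18.690° = 46.474775
roll angle φ = 12.741° = 0.22237240 rad
x = r_b·(cos φ + φ·sin φ) = 47.609686
y = r_b·(sin φ − φ·cos φ) = 0.169508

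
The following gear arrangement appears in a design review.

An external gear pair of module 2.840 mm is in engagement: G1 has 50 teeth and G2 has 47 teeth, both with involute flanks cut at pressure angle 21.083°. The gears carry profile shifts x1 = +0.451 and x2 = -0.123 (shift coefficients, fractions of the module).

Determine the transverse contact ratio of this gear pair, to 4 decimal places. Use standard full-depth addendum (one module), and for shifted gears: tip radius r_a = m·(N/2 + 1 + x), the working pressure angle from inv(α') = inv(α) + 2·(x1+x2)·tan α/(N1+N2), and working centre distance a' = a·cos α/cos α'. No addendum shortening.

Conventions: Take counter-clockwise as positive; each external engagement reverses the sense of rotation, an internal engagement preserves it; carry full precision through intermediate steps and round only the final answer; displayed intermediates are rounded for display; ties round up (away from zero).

class = single-mesh tooth geometry [involute pair 50T × 47T, m = 2.840]
base radii: r_b1 = 66.247282, r_b2 = 62.272445
tip radii: r_a1 = 75.120840, r_a2 = 69.230680
inv(α') = inv(21.083°) + 2·(+0.451-0.123)·tan α/(50+47) = 0.02016655  ⇒  α' = 22.03950°
a' = a·cos α / cos α' = 137.7400·cos 21.083°/cos 22.03950° = 138.651643
action lengths: √(r_a1²−r_b1²) = 35.418050, √(r_a2²−r_b2²) = 30.249457
base pitch p_b = π·m·cos α = 8.324879
CR = (35.418050 + 30.249457 − 138.651643·sin 22.03950°)/8.324879 = 1.638351
contact ratio ≈ 1.6384

1.6384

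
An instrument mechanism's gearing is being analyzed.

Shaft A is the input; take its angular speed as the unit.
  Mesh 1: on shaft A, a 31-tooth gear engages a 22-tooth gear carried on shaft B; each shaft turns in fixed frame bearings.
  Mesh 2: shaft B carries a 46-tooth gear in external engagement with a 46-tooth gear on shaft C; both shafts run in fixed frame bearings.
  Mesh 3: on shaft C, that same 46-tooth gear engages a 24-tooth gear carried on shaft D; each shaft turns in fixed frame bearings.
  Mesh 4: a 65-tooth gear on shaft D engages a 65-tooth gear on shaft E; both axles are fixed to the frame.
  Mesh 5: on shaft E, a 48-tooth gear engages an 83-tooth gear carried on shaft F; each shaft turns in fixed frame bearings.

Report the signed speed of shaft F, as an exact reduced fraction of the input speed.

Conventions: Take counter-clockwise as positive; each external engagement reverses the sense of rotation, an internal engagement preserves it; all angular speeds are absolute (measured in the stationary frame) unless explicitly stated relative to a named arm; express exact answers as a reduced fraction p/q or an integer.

5-mesh fixed-axis compound train (all bearings frame-fixed)
mesh 1 [31T→22T]: |ω|/ω_in = 1×31/22 = 31/22, sense flips to −
mesh 2 [46T→46T]: |ω|/ω_in = (31/22)×46/46 = 31/22, sense flips to +
mesh 3 [46T→24T]: |ω|/ω_in = (31/22)×46/24 = 713/264, sense flips to −
mesh 4 [65T→65T]: |ω|/ω_in = (713/264)×65/65 = 713/264, sense flips to +
mesh 5 [48T→83T]: |ω|/ω_in = (713/264)×48/83 = 1426/913, sense flips to −
signed output speed (× input speed) = -1426/913

-1426/913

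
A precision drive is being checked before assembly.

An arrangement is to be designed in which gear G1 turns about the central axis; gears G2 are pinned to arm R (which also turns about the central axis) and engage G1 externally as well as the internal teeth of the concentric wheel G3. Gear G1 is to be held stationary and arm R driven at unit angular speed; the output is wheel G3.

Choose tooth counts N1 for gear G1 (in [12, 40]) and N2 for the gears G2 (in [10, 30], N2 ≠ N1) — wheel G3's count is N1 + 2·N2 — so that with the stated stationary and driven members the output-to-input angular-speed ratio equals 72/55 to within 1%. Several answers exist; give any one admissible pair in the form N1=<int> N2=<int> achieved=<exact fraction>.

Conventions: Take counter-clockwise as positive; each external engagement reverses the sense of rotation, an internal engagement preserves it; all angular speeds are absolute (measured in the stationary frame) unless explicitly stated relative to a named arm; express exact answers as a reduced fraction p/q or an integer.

N1=17 N2=19 achieved=72/55

topology: planetary set — design target 72/55, arm = carrier (Willis)
Willis with ω_sun = 0: ω_ring/ω_arm = (N1+N3)/N3; set equal to 72/55  ⇒  N3/N1 = 1/(72/55 − 1) = 55/17
N3 = N1 + 2·N2  ⇒  N2/N1 = (N3/N1 − 1)/2 = (55/17 − 1)/2 = 19/17
smallest multiple with N1 ≥ 12 and N2 ≥ 10: k = 1  ⇒  N1 = 1·17 = 17, N2 = 1·19 = 19 (N1 ≤ 40, N2 ≤ 30, N2 ≠ N1 ✓), N3 = 17 + 2·19 = 55
check: (N1+N3)/N3 with N1 = 17, N3 = 55 gives 72/55; |achieved − target| = 0 ≤ 18/1375 ✓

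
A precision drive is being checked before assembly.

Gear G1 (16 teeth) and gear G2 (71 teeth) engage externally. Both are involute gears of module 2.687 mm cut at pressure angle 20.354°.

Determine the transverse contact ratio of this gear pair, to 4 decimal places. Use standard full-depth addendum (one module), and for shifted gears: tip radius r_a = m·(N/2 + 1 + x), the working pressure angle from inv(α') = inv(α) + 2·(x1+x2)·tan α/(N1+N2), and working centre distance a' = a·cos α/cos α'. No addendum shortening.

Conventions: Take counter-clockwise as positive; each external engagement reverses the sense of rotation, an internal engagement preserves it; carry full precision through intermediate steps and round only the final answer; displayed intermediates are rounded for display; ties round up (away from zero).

class = single-mesh tooth geometry [involute pair 16T × 71T, m = 2.687]
base radii: r_b1 = 20.153823, r_b2 = 89.432589
tip radii: r_a1 = 24.183000, r_a2 = 98.075500
no profile shift: α' = α, a' = a
action lengths: √(r_a1²−r_b1²) = 13.365662, √(r_a2²−r_b2²) = 40.256872
base pitch p_b = π·m·cos α = 7.914388
CR = (13.365662 + 40.256872 − 116.884500·sin 20.35400°)/7.914388 = 1.638514
contact ratio ≈ 1.6385

1.6385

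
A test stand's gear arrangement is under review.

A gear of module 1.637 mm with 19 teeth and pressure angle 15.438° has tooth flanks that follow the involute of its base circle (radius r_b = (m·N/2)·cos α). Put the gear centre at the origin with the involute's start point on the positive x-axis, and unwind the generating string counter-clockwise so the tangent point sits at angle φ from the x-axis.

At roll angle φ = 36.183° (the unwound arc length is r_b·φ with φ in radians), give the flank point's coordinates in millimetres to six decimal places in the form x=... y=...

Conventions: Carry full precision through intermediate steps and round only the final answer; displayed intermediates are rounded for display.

single-mesh involute tooth geometry (19T wheel at module 1.637)
pitch radius r_p = m·N/2 = 1.637·19/2 = 15.551500
base radius r_b = r_p·cos α = 15.551500·cos 15.438° = 14.990387
roll angle φ = 36.183° = 0.63151248 rad
x = r_b·(cos φ + φ·sin φ) = 17.688045
y = r_b·(sin φ − φ·cos φ) = 1.208976

x=17.688045 y=1.208976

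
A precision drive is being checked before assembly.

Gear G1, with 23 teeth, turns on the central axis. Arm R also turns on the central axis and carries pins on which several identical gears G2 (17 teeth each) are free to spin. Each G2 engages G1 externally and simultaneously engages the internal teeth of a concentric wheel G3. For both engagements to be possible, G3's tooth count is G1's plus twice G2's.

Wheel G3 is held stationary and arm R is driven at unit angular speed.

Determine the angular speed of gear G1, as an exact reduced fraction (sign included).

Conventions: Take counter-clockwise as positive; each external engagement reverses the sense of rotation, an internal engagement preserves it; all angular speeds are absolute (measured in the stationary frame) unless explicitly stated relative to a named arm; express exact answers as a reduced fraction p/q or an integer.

80/23

recognized (axles ride arm R): planetary set, 23/17/57 teeth
ring teeth: 23 + 2·17 = 57
23(ω_sun−ω_arm) = −57(ω_ring−ω_arm),  ω_ring = 0, ω_arm = 1
ω_sun = 1 − (57/23)(0−1) = 80/23
exact speed ratio = 80/23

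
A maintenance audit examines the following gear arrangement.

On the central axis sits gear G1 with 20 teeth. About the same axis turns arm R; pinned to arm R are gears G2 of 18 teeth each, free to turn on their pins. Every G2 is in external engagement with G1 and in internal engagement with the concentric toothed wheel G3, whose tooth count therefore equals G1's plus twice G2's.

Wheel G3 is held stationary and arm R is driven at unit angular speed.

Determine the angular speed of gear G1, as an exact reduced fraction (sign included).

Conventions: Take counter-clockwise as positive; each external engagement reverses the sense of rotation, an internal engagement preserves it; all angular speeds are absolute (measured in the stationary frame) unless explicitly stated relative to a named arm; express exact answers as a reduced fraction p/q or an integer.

19/5

recognized (axles ride arm R): planetary set, 20/18/56 teeth
ring teeth: 20 + 2·18 = 56
20(ω_sun−ω_arm) = −56(ω_ring−ω_arm),  ω_ring = 0, ω_arm = 1
ω_sun = 1 − (56/20)(0−1) = 19/5
exact speed ratio = 19/5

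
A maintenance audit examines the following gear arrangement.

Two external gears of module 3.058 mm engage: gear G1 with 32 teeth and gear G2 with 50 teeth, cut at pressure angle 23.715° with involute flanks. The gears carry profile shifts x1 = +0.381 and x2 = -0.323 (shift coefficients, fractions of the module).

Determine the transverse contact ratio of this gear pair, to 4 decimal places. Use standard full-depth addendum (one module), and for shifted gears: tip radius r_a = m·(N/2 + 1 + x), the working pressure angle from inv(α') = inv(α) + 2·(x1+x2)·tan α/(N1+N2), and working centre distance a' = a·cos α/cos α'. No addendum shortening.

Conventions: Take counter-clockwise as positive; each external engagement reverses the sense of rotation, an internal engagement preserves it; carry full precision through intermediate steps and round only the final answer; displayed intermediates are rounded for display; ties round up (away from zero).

1.5152

topology: single-mesh involute geometry — m = 3.058, 32T/50T pair
base radii: r_b1 = 44.796389, r_b2 = 69.994358
tip radii: r_a1 = 53.151098, r_a2 = 78.520266
inv(α') = inv(23.715°) + 2·(+0.381-0.323)·tan α/(32+50) = 0.02599818  ⇒  α' = 23.89792°
a' = a·cos α / cos α' = 125.3780·cos 23.715°/cos 23.89792° = 125.554721
action lengths: √(r_a1²−r_b1²) = 28.606341, √(r_a2²−r_b2²) = 35.584013
base pitch p_b = π·m·cos α = 8.795750
CR = (28.606341 + 35.584013 − 125.554721·sin 23.89792°)/8.795750 = 1.515173
contact ratio ≈ 1.5152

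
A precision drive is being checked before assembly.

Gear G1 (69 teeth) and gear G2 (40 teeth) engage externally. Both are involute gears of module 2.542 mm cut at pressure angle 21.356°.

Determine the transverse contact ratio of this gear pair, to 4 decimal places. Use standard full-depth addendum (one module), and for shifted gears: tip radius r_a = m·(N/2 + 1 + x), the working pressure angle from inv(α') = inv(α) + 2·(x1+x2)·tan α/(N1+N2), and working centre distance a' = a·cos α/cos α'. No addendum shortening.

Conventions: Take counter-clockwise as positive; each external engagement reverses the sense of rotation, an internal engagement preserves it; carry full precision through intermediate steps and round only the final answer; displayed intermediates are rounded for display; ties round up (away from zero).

topology: single-mesh involute geometry — m = 2.542, 69T/40T pair
base radii: r_b1 = 81.677214, r_b2 = 47.349109
tip radii: r_a1 = 90.241000, r_a2 = 53.382000
no profile shift: α' = α, a' = a
action lengths: √(r_a1²−r_b1²) = 38.370182, √(r_a2²−r_b2²) = 24.651567
base pitch p_b = π·m·cos α = 7.437581
CR = (38.370182 + 24.651567 − 138.539000·sin 21.35600°)/7.437581 = 1.690221
contact ratio ≈ 1.6902

1.6902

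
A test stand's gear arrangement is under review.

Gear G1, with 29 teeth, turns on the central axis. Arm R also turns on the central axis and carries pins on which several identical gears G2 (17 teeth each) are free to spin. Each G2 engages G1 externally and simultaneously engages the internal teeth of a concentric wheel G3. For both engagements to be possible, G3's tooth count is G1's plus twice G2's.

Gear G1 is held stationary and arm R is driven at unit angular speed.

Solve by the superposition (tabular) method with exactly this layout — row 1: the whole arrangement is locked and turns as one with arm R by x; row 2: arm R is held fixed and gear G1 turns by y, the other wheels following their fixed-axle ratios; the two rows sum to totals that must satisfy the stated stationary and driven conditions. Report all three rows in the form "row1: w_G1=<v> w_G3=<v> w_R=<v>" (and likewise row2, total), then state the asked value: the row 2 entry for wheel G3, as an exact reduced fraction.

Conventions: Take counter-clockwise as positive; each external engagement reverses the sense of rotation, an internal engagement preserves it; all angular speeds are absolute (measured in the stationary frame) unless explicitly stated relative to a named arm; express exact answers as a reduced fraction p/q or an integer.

recognized (axles ride arm R): planetary set, 29/17/63 teeth
row 1 — lock + rotate with arm: ω_sun = ω_ring = ω_arm = x
row 2 (arm held, sun turns y): ω_ring = −(29/63)·y, ω_arm = 0
boundary: total ω_sun = x + y = 0 and total ω_arm = x = 1  ⇒  y = -1, x = 1
row 2 ring = −(29/63)·(-1) = 29/63
totals (row 1 + row 2): sun 1 + (-1) = 0, ring 1 + 29/63 = 92/63, arm 1 + 0 = 1
asked cell (row2, ring) = 29/63

row1: w_G1=1 w_G3=1 w_R=1
row2: w_G1=-1 w_G3=29/63 w_R=0
total: w_G1=0 w_G3=92/63 w_R=1
asked value: 29/63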